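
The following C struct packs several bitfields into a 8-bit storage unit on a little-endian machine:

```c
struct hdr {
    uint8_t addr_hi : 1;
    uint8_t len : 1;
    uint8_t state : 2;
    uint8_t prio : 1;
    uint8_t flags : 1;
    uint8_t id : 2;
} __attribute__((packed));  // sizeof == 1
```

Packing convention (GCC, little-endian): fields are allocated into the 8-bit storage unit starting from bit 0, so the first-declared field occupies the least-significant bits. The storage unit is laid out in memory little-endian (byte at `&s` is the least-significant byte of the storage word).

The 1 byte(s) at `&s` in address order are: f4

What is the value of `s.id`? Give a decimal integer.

[0]=0xf4 (little-endian) → word 0xf4
addr_hi [0+:1] = (word>>0) & 0x1 = 0
len [1+:1] = (word>>1) & 0x1 = 0
state [2+:2] = (word>>2) & 0x3 = 1
prio [4+:1] = (word>>4) & 0x1 = 1
flags [5+:1] = (word>>5) & 0x1 = 1
id [6+:2] = (word>>6) & 0x3 = 3  ←

3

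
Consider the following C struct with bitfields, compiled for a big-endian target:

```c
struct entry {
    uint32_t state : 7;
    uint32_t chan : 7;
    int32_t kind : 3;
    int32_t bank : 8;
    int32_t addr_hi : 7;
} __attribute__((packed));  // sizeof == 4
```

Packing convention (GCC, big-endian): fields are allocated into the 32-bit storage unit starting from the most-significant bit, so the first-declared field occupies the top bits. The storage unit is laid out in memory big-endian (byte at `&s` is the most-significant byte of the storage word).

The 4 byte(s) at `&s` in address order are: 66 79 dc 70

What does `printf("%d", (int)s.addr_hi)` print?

[0]=0x66 [1]=0x79 [2]=0xdc [3]=0x70 (big-endian) → word 0x6679dc70
state:7 @ bit 25 → (0x6679dc70>>25)&0x7f = 0x33
chan:7 @ bit 18 → (0x6679dc70>>18)&0x7f = 0x1e
kind:3 @ bit 15 → (0x6679dc70>>15)&0x7 = 0x3
bank:8 @ bit 7 → (0x6679dc70>>7)&0xff = 0xb8
addr_hi:7 @ bit 0 → (0x6679dc70>>0)&0x7f = 0x70  ←
addr_hi signed 7b, MSB=1: 112 - 128 = -16

-16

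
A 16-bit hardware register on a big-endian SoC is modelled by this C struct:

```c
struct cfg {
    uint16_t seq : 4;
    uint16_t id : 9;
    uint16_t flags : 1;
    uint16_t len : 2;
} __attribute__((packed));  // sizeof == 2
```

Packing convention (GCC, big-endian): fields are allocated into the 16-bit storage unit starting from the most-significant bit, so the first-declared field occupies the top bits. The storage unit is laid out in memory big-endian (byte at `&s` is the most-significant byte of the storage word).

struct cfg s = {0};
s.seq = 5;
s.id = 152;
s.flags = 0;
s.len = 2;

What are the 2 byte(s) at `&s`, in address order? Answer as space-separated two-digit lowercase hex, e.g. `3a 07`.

54 c2

[12+:4] seq=5 & 0xf = 0x5; word=0x5000
[3+:9] id=152 & 0x1ff = 0x98; word=0x54c0
[2+:1] flags=0 & 0x1 = 0x0; word=0x54c0
[0+:2] len=2 & 0x3 = 0x2; word=0x54c2
word = 0x54c2 → big-endian bytes:
  [0]=0x54  [1]=0xc2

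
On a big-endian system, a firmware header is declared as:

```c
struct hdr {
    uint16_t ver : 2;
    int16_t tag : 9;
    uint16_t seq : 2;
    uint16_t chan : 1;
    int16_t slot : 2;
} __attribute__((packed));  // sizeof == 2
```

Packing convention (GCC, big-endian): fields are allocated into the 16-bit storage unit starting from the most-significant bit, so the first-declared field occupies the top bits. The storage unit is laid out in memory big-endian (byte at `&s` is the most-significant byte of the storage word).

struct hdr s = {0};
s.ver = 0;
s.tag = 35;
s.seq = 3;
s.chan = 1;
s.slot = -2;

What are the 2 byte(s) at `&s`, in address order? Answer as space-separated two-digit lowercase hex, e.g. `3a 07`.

ver:2 = 0 → 0x0 << 14 → word 0x0000
tag:9 = 35 → 0x23 << 5 → word 0x0460
seq:2 = 3 → 0x3 << 3 → word 0x0478
chan:1 = 1 → 0x1 << 2 → word 0x047c
slot:2 = -2 → 0x2 << 0 → word 0x047e
word = 0x047e → big-endian bytes:
  [0]=0x04  [1]=0x7e

04 7e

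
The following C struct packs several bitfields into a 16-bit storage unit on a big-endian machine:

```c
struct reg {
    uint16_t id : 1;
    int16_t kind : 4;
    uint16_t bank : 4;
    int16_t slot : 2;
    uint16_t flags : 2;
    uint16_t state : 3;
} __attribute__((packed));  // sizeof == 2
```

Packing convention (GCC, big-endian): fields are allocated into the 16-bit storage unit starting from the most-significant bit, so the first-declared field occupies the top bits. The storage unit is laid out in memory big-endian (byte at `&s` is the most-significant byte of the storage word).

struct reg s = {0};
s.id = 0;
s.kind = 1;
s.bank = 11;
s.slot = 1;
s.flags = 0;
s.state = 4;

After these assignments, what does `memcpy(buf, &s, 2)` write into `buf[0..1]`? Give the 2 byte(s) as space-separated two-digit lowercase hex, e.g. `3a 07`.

id:1 = 0 → 0x0 << 15 → word 0x0000
kind:4 = 1 → 0x1 << 11 → word 0x0800
bank:4 = 11 → 0xb << 7 → word 0x0d80
slot:2 = 1 → 0x1 << 5 → word 0x0da0
flags:2 = 0 → 0x0 << 3 → word 0x0da0
state:3 = 4 → 0x4 << 0 → word 0x0da4
word = 0x0da4 → big-endian bytes:
  [0]=0x0d  [1]=0xa4

0d a4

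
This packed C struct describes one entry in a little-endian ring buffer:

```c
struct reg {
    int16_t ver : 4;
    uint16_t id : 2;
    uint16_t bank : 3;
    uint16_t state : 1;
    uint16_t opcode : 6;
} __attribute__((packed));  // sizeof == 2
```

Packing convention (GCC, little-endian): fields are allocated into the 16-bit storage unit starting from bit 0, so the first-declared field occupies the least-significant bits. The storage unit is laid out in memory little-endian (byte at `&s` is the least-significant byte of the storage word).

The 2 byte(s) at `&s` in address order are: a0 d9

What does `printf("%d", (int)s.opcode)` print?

54

[0]=0xa0 [1]=0xd9 (little-endian) → word 0xd9a0
ver [0+:4] = (word>>0) & 0xf = 0
id [4+:2] = (word>>4) & 0x3 = 2
bank [6+:3] = (word>>6) & 0x7 = 6
state [9+:1] = (word>>9) & 0x1 = 0
opcode [10+:6] = (word>>10) & 0x3f = 54  ←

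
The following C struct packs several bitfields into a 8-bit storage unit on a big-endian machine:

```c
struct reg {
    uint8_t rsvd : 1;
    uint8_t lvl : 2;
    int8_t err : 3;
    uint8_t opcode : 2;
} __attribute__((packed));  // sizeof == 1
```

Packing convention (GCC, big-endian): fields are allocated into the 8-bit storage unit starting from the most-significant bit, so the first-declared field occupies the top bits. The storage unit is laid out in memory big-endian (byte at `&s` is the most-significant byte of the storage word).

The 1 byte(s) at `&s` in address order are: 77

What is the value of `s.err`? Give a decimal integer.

-3

[0]=0x77 (big-endian) → word 0x77
rsvd:1 @ bit 7 → (0x77>>7)&0x1 = 0x0
lvl:2 @ bit 5 → (0x77>>5)&0x3 = 0x3
err:3 @ bit 2 → (0x77>>2)&0x7 = 0x5  ←
opcode:2 @ bit 0 → (0x77>>0)&0x3 = 0x3
err signed 3b, MSB=1: 5 - 8 = -3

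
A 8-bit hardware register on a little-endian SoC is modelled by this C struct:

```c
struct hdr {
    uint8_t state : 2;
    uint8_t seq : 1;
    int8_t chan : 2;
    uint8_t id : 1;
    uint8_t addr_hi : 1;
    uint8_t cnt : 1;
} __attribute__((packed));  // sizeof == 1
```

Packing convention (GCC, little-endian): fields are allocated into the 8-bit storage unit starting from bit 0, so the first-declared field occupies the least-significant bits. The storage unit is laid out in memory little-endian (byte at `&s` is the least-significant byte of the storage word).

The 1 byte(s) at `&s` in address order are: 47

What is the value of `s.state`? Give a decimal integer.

[0]=0x47 (little-endian) → word 0x47
state:2 @ bit 0 → (0x47>>0)&0x3 = 0x3  ←
seq:1 @ bit 2 → (0x47>>2)&0x1 = 0x1
chan:2 @ bit 3 → (0x47>>3)&0x3 = 0x0
id:1 @ bit 5 → (0x47>>5)&0x1 = 0x0
addr_hi:1 @ bit 6 → (0x47>>6)&0x1 = 0x1
cnt:1 @ bit 7 → (0x47>>7)&0x1 = 0x0

3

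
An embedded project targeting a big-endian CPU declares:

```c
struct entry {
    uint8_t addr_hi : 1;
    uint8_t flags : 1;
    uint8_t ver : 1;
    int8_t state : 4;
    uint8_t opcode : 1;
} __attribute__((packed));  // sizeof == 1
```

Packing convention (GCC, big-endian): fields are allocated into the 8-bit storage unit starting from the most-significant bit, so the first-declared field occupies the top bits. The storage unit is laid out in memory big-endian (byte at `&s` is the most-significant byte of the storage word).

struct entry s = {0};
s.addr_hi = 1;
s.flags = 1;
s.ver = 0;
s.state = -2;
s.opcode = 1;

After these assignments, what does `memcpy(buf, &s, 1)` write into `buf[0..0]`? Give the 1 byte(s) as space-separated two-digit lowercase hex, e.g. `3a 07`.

addr_hi (1b) val=1 bits=0x1 at bit 7: 0x80
flags (1b) val=1 bits=0x1 at bit 6: 0xc0
ver (1b) val=0 bits=0x0 at bit 5: 0xc0
state (4b) val=-2 bits=0xe at bit 1: 0xdc
opcode (1b) val=1 bits=0x1 at bit 0: 0xdd
word = 0xdd → big-endian bytes:
  [0]=0xdd

dd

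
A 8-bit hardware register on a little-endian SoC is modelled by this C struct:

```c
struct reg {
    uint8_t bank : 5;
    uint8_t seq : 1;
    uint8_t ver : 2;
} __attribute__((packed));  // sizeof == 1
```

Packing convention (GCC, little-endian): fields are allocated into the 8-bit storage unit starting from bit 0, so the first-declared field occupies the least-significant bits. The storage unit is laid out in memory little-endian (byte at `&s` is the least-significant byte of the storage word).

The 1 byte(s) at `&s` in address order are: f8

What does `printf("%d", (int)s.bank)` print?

[0]=0xf8 (little-endian) → word 0xf8
bank [0+:5] = (word>>0) & 0x1f = 24  ←
seq [5+:1] = (word>>5) & 0x1 = 1
ver [6+:2] = (word>>6) & 0x3 = 3

24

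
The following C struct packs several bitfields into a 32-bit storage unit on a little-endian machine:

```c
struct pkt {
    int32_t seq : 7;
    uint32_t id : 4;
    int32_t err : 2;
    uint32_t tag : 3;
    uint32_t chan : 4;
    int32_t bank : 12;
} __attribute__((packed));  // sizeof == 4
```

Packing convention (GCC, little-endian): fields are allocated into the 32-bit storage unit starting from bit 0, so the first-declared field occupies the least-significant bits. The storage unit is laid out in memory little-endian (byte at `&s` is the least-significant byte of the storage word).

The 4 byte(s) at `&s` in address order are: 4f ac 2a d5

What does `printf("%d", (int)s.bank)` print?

[0]=0x4f [1]=0xac [2]=0x2a [3]=0xd5 (little-endian) → word 0xd52aac4f
seq:7 @ bit 0 → (0xd52aac4f>>0)&0x7f = 0x4f
id:4 @ bit 7 → (0xd52aac4f>>7)&0xf = 0x8
err:2 @ bit 11 → (0xd52aac4f>>11)&0x3 = 0x1
tag:3 @ bit 13 → (0xd52aac4f>>13)&0x7 = 0x5
chan:4 @ bit 16 → (0xd52aac4f>>16)&0xf = 0xa
bank:12 @ bit 20 → (0xd52aac4f>>20)&0xfff = 0xd52  ←
bank signed 12b, MSB=1: 3410 - 4096 = -686

-686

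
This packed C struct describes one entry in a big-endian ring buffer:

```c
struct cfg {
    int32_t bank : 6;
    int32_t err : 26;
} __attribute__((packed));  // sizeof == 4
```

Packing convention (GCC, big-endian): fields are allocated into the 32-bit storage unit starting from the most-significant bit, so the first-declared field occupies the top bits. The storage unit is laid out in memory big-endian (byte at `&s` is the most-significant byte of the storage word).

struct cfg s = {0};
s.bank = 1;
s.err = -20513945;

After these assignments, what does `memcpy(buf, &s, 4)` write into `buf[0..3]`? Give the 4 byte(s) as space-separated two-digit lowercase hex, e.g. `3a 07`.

06 c6 fb 67

[26+:6] bank=1 & 0x3f = 0x1; word=0x04000000
[0+:26] err=-20513945 & 0x3ffffff = 0x2c6fb67; word=0x06c6fb67
word = 0x06c6fb67 → big-endian bytes:
  [0]=0x06  [1]=0xc6  [2]=0xfb  [3]=0x67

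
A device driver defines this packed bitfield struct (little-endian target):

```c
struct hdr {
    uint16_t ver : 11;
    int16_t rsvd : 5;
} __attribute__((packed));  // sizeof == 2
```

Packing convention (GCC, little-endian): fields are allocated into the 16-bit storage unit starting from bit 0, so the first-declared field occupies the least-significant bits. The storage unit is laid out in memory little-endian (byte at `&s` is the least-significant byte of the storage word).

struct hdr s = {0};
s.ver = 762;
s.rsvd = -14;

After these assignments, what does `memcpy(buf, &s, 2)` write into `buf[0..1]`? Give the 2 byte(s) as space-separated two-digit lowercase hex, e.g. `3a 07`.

fa 92

[0+:11] ver=762 & 0x7ff = 0x2fa; word=0x02fa
[11+:5] rsvd=-14 & 0x1f = 0x12; word=0x92fa
word = 0x92fa → little-endian bytes:
  [0]=0xfa  [1]=0x92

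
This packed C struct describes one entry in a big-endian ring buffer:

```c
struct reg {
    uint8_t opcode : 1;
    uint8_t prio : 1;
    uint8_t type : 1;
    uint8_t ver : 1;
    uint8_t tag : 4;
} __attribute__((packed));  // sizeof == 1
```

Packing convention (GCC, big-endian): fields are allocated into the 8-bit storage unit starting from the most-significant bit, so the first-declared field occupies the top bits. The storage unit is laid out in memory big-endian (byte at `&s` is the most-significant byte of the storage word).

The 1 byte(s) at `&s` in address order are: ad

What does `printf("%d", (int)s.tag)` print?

13

[0]=0xad (big-endian) → word 0xad
opcode [7+:1] = (word>>7) & 0x1 = 1
prio [6+:1] = (word>>6) & 0x1 = 0
type [5+:1] = (word>>5) & 0x1 = 1
ver [4+:1] = (word>>4) & 0x1 = 0
tag [0+:4] = (word>>0) & 0xf = 13  ←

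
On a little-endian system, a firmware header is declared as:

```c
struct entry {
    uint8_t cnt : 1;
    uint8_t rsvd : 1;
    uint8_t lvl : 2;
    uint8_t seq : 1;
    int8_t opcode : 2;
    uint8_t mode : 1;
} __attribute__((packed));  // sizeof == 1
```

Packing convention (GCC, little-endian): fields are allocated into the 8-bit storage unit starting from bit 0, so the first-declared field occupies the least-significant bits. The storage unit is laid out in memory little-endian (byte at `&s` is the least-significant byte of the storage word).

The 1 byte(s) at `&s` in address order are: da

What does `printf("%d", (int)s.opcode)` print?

-2

[0]=0xda (little-endian) → word 0xda
cnt [0+:1] = (word>>0) & 0x1 = 0
rsvd [1+:1] = (word>>1) & 0x1 = 1
lvl [2+:2] = (word>>2) & 0x3 = 2
seq [4+:1] = (word>>4) & 0x1 = 1
opcode [5+:2] = (word>>5) & 0x3 = 2  ←
mode [7+:1] = (word>>7) & 0x1 = 1
opcode signed 2b, MSB=1: 2 - 4 = -2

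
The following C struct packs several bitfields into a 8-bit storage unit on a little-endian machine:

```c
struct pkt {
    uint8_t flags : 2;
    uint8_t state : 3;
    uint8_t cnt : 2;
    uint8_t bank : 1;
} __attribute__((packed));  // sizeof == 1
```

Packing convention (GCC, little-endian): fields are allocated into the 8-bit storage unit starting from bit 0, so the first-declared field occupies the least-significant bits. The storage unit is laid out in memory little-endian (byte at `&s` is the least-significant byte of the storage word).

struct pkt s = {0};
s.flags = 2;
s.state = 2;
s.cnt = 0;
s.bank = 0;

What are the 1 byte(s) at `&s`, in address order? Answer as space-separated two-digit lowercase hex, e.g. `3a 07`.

flags (2b) val=2 bits=0x2 at bit 0: 0x02
state (3b) val=2 bits=0x2 at bit 2: 0x0a
cnt (2b) val=0 bits=0x0 at bit 5: 0x0a
bank (1b) val=0 bits=0x0 at bit 7: 0x0a
word = 0x0a → little-endian bytes:
  [0]=0x0a

0a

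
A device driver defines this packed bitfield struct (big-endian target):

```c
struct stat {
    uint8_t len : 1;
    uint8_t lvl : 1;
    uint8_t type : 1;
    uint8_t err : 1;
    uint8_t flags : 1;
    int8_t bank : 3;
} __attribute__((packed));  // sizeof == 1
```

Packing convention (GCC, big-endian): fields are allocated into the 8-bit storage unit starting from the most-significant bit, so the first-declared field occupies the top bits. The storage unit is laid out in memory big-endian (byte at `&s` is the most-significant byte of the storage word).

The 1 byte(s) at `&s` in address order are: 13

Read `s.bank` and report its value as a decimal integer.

[0]=0x13 (big-endian) → word 0x13
len [7+:1] = (word>>7) & 0x1 = 0
lvl [6+:1] = (word>>6) & 0x1 = 0
type [5+:1] = (word>>5) & 0x1 = 0
err [4+:1] = (word>>4) & 0x1 = 1
flags [3+:1] = (word>>3) & 0x1 = 0
bank [0+:3] = (word>>0) & 0x7 = 3  ←
bank signed 3b, MSB=0: value = 3

3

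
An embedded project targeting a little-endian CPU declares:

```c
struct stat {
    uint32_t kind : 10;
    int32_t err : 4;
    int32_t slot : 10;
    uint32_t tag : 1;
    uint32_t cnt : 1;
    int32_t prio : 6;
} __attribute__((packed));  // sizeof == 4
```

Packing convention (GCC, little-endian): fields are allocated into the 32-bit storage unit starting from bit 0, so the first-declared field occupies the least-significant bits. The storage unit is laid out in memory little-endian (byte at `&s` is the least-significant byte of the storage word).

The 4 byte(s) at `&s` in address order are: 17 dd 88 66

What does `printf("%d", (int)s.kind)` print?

279

[0]=0x17 [1]=0xdd [2]=0x88 [3]=0x66 (little-endian) → word 0x6688dd17
kind [0+:10] = (word>>0) & 0x3ff = 279  ←
err [10+:4] = (word>>10) & 0xf = 7
slot [14+:10] = (word>>14) & 0x3ff = 547
tag [24+:1] = (word>>24) & 0x1 = 0
cnt [25+:1] = (word>>25) & 0x1 = 1
prio [26+:6] = (word>>26) & 0x3f = 25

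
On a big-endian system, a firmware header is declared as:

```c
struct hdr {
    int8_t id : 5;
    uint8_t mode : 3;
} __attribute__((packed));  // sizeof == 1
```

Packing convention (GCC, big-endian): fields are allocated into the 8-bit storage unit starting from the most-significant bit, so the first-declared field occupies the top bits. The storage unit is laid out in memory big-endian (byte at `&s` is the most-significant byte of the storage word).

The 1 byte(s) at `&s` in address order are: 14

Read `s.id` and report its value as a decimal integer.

[0]=0x14 (big-endian) → word 0x14
id:5 @ bit 3 → (0x14>>3)&0x1f = 0x2  ←
mode:3 @ bit 0 → (0x14>>0)&0x7 = 0x4
id signed 5b, MSB=0: value = 2

2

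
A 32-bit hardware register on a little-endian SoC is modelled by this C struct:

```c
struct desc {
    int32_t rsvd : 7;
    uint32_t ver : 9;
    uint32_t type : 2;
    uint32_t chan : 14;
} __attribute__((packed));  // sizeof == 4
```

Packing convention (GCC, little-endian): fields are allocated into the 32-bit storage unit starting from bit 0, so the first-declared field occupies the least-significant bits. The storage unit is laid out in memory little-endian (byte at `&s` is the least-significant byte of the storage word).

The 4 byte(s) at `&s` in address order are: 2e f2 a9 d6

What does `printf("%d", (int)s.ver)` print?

484

[0]=0x2e [1]=0xf2 [2]=0xa9 [3]=0xd6 (little-endian) → word 0xd6a9f22e
rsvd [0+:7] = (word>>0) & 0x7f = 46
ver [7+:9] = (word>>7) & 0x1ff = 484  ←
type [16+:2] = (word>>16) & 0x3 = 1
chan [18+:14] = (word>>18) & 0x3fff = 13738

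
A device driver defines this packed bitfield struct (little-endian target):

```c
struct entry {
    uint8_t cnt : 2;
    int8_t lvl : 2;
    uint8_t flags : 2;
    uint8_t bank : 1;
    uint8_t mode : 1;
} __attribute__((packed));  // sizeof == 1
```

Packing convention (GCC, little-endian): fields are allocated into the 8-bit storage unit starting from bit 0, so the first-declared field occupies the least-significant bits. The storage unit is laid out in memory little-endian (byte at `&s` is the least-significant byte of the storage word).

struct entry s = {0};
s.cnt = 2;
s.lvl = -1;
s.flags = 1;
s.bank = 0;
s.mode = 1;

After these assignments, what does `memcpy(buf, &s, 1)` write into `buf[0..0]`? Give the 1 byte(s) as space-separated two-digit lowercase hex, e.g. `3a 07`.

9e

[0+:2] cnt=2 & 0x3 = 0x2; word=0x02
[2+:2] lvl=-1 & 0x3 = 0x3; word=0x0e
[4+:2] flags=1 & 0x3 = 0x1; word=0x1e
[6+:1] bank=0 & 0x1 = 0x0; word=0x1e
[7+:1] mode=1 & 0x1 = 0x1; word=0x9e
word = 0x9e → little-endian bytes:
  [0]=0x9e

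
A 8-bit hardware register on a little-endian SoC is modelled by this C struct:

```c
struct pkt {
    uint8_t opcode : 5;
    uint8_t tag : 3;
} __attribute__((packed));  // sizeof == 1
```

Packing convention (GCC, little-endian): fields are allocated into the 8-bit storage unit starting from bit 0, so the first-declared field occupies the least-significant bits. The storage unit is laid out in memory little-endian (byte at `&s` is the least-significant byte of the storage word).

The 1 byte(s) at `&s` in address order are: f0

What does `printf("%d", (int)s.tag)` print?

7

[0]=0xf0 (little-endian) → word 0xf0
opcode [0+:5] = (word>>0) & 0x1f = 16
tag [5+:3] = (word>>5) & 0x7 = 7  ←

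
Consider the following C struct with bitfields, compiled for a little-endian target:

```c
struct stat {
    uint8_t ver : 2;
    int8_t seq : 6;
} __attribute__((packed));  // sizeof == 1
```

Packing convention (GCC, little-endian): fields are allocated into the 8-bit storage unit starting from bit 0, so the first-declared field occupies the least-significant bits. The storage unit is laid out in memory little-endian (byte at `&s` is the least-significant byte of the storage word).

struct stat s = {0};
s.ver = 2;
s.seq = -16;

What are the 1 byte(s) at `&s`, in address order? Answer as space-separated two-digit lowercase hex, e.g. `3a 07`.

ver (2b) val=2 bits=0x2 at bit 0: 0x02
seq (6b) val=-16 bits=0x30 at bit 2: 0xc2
word = 0xc2 → little-endian bytes:
  [0]=0xc2

c2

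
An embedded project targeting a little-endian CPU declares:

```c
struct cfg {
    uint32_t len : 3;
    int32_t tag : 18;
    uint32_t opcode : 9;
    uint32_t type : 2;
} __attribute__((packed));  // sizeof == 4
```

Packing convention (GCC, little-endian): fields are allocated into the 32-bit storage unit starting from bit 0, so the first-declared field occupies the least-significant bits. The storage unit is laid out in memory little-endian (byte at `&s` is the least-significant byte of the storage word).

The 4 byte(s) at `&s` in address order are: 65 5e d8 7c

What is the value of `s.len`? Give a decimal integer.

5

[0]=0x65 [1]=0x5e [2]=0xd8 [3]=0x7c (little-endian) → word 0x7cd85e65
len [0+:3] = (word>>0) & 0x7 = 5  ←
tag [3+:18] = (word>>3) & 0x3ffff = 199628
opcode [21+:9] = (word>>21) & 0x1ff = 486
type [30+:2] = (word>>30) & 0x3 = 1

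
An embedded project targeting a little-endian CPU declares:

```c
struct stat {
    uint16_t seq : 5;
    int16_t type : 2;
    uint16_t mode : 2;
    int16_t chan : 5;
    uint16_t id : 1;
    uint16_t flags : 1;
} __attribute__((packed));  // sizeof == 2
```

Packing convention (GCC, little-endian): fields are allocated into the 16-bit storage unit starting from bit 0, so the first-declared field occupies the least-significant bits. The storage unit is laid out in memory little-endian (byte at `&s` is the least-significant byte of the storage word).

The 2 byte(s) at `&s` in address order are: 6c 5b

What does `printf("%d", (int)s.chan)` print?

[0]=0x6c [1]=0x5b (little-endian) → word 0x5b6c
seq [0+:5] = (word>>0) & 0x1f = 12
type [5+:2] = (word>>5) & 0x3 = 3
mode [7+:2] = (word>>7) & 0x3 = 2
chan [9+:5] = (word>>9) & 0x1f = 13  ←
id [14+:1] = (word>>14) & 0x1 = 1
flags [15+:1] = (word>>15) & 0x1 = 0
chan signed 5b, MSB=0: value = 13

13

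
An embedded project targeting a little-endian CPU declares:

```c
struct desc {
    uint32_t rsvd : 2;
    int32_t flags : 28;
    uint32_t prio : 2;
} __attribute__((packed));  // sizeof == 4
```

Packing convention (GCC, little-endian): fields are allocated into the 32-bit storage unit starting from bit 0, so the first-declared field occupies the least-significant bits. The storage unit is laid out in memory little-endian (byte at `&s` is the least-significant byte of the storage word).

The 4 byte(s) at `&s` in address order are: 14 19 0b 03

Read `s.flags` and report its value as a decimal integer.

[0]=0x14 [1]=0x19 [2]=0x0b [3]=0x03 (little-endian) → word 0x030b1914
rsvd [0+:2] = (word>>0) & 0x3 = 0
flags [2+:28] = (word>>2) & 0xfffffff = 12764741  ←
prio [30+:2] = (word>>30) & 0x3 = 0
flags signed 28b, MSB=0: value = 12764741

12764741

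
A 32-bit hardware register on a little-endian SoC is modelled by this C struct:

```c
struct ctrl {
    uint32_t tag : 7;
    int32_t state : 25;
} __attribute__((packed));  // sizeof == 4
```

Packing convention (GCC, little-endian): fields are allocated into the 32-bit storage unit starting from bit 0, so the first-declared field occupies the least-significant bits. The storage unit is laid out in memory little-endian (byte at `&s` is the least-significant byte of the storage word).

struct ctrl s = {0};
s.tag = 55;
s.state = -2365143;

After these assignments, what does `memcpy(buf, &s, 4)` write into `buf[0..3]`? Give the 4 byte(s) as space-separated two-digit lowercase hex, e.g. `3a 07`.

b7 94 f4 ed

tag:7 = 55 → 0x37 << 0 → word 0x00000037
state:25 = -2365143 → 0x1dbe929 << 7 → word 0xedf494b7
word = 0xedf494b7 → little-endian bytes:
  [0]=0xb7  [1]=0x94  [2]=0xf4  [3]=0xed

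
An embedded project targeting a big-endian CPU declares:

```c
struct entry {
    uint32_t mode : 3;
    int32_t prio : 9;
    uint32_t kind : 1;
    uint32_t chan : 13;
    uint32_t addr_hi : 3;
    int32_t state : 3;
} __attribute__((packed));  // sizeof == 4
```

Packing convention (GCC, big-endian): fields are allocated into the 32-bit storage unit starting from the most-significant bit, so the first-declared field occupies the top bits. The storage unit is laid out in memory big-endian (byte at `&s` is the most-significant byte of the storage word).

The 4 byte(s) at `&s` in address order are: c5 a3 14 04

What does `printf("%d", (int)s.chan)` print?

3152

[0]=0xc5 [1]=0xa3 [2]=0x14 [3]=0x04 (big-endian) → word 0xc5a31404
mode [29+:3] = (word>>29) & 0x7 = 6
prio [20+:9] = (word>>20) & 0x1ff = 90
kind [19+:1] = (word>>19) & 0x1 = 0
chan [6+:13] = (word>>6) & 0x1fff = 3152  ←
addr_hi [3+:3] = (word>>3) & 0x7 = 0
state [0+:3] = (word>>0) & 0x7 = 4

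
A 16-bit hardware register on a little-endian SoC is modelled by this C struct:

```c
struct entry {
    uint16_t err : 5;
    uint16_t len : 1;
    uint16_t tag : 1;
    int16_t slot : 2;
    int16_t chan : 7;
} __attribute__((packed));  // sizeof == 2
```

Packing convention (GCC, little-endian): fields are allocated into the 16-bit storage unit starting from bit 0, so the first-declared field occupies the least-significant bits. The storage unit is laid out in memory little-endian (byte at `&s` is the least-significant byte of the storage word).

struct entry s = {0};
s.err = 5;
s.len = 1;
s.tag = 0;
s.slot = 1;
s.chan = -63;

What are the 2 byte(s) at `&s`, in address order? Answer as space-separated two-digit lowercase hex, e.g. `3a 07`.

[0+:5] err=5 & 0x1f = 0x5; word=0x0005
[5+:1] len=1 & 0x1 = 0x1; word=0x0025
[6+:1] tag=0 & 0x1 = 0x0; word=0x0025
[7+:2] slot=1 & 0x3 = 0x1; word=0x00a5
[9+:7] chan=-63 & 0x7f = 0x41; word=0x82a5
word = 0x82a5 → little-endian bytes:
  [0]=0xa5  [1]=0x82

a5 82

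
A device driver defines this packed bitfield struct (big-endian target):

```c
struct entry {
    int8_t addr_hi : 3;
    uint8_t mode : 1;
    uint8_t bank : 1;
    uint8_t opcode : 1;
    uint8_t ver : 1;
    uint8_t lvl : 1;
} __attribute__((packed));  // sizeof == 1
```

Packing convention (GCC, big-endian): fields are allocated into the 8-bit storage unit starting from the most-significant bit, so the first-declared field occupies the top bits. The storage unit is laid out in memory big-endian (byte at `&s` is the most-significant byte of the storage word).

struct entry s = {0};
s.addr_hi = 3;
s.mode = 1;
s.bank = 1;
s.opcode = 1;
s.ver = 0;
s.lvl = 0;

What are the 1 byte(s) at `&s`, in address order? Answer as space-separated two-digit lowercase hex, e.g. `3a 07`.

7c

[5+:3] addr_hi=3 & 0x7 = 0x3; word=0x60
[4+:1] mode=1 & 0x1 = 0x1; word=0x70
[3+:1] bank=1 & 0x1 = 0x1; word=0x78
[2+:1] opcode=1 & 0x1 = 0x1; word=0x7c
[1+:1] ver=0 & 0x1 = 0x0; word=0x7c
[0+:1] lvl=0 & 0x1 = 0x0; word=0x7c
word = 0x7c → big-endian bytes:
  [0]=0x7c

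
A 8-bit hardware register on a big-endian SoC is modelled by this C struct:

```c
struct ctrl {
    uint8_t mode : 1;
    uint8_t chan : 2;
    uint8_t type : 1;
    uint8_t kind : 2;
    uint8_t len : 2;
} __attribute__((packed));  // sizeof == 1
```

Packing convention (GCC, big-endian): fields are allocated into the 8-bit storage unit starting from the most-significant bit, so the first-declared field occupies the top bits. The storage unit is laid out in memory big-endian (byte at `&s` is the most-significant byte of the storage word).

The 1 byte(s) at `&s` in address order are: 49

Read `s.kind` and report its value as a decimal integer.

2

[0]=0x49 (big-endian) → word 0x49
mode:1 @ bit 7 → (0x49>>7)&0x1 = 0x0
chan:2 @ bit 5 → (0x49>>5)&0x3 = 0x2
type:1 @ bit 4 → (0x49>>4)&0x1 = 0x0
kind:2 @ bit 2 → (0x49>>2)&0x3 = 0x2  ←
len:2 @ bit 0 → (0x49>>0)&0x3 = 0x1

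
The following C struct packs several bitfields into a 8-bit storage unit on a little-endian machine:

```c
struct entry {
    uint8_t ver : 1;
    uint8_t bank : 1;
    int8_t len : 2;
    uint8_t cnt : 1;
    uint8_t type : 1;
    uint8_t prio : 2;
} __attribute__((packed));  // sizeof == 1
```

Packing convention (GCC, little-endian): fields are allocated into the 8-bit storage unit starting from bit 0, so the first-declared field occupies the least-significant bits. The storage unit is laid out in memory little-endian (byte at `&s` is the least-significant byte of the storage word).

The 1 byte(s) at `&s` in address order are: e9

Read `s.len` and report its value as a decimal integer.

[0]=0xe9 (little-endian) → word 0xe9
ver:1 @ bit 0 → (0xe9>>0)&0x1 = 0x1
bank:1 @ bit 1 → (0xe9>>1)&0x1 = 0x0
len:2 @ bit 2 → (0xe9>>2)&0x3 = 0x2  ←
cnt:1 @ bit 4 → (0xe9>>4)&0x1 = 0x0
type:1 @ bit 5 → (0xe9>>5)&0x1 = 0x1
prio:2 @ bit 6 → (0xe9>>6)&0x3 = 0x3
len signed 2b, MSB=1: 2 - 4 = -2

-2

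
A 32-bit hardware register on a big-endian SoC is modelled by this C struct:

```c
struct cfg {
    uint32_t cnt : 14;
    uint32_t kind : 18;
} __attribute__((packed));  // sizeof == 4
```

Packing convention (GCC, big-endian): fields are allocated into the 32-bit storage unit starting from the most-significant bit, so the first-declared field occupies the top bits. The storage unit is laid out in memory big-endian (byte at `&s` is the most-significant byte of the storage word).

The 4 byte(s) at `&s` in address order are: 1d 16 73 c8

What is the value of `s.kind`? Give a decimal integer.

[0]=0x1d [1]=0x16 [2]=0x73 [3]=0xc8 (big-endian) → word 0x1d1673c8
cnt [18+:14] = (word>>18) & 0x3fff = 1861
kind [0+:18] = (word>>0) & 0x3ffff = 160712  ←

160712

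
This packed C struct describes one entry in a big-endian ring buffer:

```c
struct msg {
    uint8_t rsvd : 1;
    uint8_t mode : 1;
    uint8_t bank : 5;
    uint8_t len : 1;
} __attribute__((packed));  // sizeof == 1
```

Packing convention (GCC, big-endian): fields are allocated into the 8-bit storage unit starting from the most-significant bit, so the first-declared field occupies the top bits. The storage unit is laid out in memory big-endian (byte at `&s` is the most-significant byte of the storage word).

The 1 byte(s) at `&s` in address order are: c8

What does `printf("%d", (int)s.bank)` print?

4

[0]=0xc8 (big-endian) → word 0xc8
rsvd [7+:1] = (word>>7) & 0x1 = 1
mode [6+:1] = (word>>6) & 0x1 = 1
bank [1+:5] = (word>>1) & 0x1f = 4  ←
len [0+:1] = (word>>0) & 0x1 = 0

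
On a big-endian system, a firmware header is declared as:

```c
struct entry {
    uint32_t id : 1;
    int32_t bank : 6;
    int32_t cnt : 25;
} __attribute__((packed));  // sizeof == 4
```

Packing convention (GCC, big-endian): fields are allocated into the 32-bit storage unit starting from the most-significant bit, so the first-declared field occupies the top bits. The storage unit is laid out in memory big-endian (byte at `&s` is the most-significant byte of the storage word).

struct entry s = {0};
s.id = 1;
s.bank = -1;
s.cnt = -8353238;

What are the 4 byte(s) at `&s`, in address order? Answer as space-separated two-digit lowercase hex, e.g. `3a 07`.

[31+:1] id=1 & 0x1 = 0x1; word=0x80000000
[25+:6] bank=-1 & 0x3f = 0x3f; word=0xfe000000
[0+:25] cnt=-8353238 & 0x1ffffff = 0x1808a2a; word=0xff808a2a
word = 0xff808a2a → big-endian bytes:
  [0]=0xff  [1]=0x80  [2]=0x8a  [3]=0x2a

ff 80 8a 2a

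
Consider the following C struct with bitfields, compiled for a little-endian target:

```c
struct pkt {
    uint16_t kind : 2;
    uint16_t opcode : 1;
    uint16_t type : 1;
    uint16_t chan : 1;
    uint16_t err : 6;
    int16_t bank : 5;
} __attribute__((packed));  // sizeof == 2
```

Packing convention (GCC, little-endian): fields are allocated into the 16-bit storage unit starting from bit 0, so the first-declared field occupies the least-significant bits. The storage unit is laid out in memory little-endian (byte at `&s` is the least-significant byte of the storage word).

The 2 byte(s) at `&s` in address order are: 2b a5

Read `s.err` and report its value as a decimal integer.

[0]=0x2b [1]=0xa5 (little-endian) → word 0xa52b
kind [0+:2] = (word>>0) & 0x3 = 3
opcode [2+:1] = (word>>2) & 0x1 = 0
type [3+:1] = (word>>3) & 0x1 = 1
chan [4+:1] = (word>>4) & 0x1 = 0
err [5+:6] = (word>>5) & 0x3f = 41  ←
bank [11+:5] = (word>>11) & 0x1f = 20

41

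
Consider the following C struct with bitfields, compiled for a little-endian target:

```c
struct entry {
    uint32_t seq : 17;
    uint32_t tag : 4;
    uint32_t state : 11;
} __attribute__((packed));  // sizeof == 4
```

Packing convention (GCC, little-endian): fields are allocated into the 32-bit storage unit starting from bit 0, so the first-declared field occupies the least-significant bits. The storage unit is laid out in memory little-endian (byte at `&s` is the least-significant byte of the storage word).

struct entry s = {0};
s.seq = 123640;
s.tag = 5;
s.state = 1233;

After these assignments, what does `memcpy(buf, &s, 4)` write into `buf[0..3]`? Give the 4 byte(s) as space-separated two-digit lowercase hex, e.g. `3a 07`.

seq (17b) val=123640 bits=0x1e2f8 at bit 0: 0x0001e2f8
tag (4b) val=5 bits=0x5 at bit 17: 0x000be2f8
state (11b) val=1233 bits=0x4d1 at bit 21: 0x9a2be2f8
word = 0x9a2be2f8 → little-endian bytes:
  [0]=0xf8  [1]=0xe2  [2]=0x2b  [3]=0x9a

f8 e2 2b 9a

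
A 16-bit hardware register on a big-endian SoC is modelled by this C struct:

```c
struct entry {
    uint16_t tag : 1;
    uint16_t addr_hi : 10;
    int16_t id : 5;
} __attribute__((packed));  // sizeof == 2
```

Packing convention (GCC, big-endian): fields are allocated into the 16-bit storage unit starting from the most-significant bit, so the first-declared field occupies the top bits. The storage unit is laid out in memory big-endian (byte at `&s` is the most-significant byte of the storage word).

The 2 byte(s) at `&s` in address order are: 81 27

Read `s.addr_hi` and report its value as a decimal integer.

[0]=0x81 [1]=0x27 (big-endian) → word 0x8127
tag:1 @ bit 15 → (0x8127>>15)&0x1 = 0x1
addr_hi:10 @ bit 5 → (0x8127>>5)&0x3ff = 0x9  ←
id:5 @ bit 0 → (0x8127>>0)&0x1f = 0x7

9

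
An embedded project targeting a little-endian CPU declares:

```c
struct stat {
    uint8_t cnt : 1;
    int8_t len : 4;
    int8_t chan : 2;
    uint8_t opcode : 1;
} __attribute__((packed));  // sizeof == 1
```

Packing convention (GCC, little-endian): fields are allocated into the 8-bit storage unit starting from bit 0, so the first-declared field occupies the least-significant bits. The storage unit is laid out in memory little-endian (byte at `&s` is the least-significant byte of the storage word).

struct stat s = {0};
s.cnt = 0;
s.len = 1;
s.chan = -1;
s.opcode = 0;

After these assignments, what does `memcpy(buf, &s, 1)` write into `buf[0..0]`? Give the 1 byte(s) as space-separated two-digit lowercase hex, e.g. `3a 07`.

62

cnt:1 = 0 → 0x0 << 0 → word 0x00
len:4 = 1 → 0x1 << 1 → word 0x02
chan:2 = -1 → 0x3 << 5 → word 0x62
opcode:1 = 0 → 0x0 << 7 → word 0x62
word = 0x62 → little-endian bytes:
  [0]=0x62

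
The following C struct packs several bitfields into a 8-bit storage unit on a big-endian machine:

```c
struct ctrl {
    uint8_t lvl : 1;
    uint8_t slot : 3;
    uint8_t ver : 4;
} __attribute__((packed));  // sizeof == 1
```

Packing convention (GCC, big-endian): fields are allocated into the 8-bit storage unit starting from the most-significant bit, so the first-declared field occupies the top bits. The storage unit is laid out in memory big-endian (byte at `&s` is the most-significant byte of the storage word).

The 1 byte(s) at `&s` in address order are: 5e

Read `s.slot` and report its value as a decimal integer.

[0]=0x5e (big-endian) → word 0x5e
lvl [7+:1] = (word>>7) & 0x1 = 0
slot [4+:3] = (word>>4) & 0x7 = 5  ←
ver [0+:4] = (word>>0) & 0xf = 14

5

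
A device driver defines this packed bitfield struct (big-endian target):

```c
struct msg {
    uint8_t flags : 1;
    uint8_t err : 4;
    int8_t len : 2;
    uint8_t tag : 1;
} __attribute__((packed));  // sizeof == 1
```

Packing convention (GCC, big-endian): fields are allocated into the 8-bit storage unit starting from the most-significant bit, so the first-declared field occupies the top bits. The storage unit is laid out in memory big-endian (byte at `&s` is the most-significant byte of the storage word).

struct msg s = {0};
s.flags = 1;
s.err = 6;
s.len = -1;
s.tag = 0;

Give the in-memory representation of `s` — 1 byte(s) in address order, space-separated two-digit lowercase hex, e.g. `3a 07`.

flags:1 = 1 → 0x1 << 7 → word 0x80
err:4 = 6 → 0x6 << 3 → word 0xb0
len:2 = -1 → 0x3 << 1 → word 0xb6
tag:1 = 0 → 0x0 << 0 → word 0xb6
word = 0xb6 → big-endian bytes:
  [0]=0xb6

b6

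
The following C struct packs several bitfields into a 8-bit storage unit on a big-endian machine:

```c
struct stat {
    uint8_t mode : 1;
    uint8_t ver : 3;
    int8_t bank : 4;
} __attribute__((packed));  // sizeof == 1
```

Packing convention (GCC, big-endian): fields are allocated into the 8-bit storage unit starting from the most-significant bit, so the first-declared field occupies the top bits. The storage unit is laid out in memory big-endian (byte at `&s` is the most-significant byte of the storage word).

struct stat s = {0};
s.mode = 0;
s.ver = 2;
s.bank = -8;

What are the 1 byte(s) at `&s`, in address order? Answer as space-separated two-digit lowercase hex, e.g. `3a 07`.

[7+:1] mode=0 & 0x1 = 0x0; word=0x00
[4+:3] ver=2 & 0x7 = 0x2; word=0x20
[0+:4] bank=-8 & 0xf = 0x8; word=0x28
word = 0x28 → big-endian bytes:
  [0]=0x28

28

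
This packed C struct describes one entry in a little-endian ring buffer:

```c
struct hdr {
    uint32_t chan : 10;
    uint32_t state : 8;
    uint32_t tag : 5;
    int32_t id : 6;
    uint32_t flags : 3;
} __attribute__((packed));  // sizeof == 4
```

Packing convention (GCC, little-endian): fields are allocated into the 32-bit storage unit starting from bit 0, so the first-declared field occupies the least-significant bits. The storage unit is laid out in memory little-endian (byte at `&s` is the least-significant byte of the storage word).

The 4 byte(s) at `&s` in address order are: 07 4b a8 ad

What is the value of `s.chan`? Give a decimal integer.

[0]=0x07 [1]=0x4b [2]=0xa8 [3]=0xad (little-endian) → word 0xada84b07
chan:10 @ bit 0 → (0xada84b07>>0)&0x3ff = 0x307  ←
state:8 @ bit 10 → (0xada84b07>>10)&0xff = 0x12
tag:5 @ bit 18 → (0xada84b07>>18)&0x1f = 0xa
id:6 @ bit 23 → (0xada84b07>>23)&0x3f = 0x1b
flags:3 @ bit 29 → (0xada84b07>>29)&0x7 = 0x5

775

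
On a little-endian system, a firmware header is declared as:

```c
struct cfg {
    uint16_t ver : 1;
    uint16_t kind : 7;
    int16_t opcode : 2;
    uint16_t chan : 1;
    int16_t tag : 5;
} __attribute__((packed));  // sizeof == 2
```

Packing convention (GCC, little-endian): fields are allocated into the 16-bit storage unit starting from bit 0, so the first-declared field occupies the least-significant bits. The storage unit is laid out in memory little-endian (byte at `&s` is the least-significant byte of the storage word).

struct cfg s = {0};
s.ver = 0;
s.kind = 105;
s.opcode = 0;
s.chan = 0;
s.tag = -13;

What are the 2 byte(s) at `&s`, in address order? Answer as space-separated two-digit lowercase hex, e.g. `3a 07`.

d2 98

ver:1 = 0 → 0x0 << 0 → word 0x0000
kind:7 = 105 → 0x69 << 1 → word 0x00d2
opcode:2 = 0 → 0x0 << 8 → word 0x00d2
chan:1 = 0 → 0x0 << 10 → word 0x00d2
tag:5 = -13 → 0x13 << 11 → word 0x98d2
word = 0x98d2 → little-endian bytes:
  [0]=0xd2  [1]=0x98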